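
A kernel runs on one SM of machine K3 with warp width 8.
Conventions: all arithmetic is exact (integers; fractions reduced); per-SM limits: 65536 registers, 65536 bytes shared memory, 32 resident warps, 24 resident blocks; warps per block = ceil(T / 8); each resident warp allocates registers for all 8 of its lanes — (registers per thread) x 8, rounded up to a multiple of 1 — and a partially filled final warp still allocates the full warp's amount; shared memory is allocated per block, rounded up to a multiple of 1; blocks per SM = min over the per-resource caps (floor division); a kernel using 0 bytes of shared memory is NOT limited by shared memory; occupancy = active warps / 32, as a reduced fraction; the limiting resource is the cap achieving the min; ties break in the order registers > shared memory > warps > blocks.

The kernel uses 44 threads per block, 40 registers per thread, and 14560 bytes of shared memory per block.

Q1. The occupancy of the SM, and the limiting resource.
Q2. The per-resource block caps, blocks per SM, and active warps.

Answer: occupancy 3/4, limited by shared memory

registers: 34 blocks
shared memory: 4 blocks
warps: 5 blocks
blocks: 24 blocks

Answer: 4 blocks, 24 active warps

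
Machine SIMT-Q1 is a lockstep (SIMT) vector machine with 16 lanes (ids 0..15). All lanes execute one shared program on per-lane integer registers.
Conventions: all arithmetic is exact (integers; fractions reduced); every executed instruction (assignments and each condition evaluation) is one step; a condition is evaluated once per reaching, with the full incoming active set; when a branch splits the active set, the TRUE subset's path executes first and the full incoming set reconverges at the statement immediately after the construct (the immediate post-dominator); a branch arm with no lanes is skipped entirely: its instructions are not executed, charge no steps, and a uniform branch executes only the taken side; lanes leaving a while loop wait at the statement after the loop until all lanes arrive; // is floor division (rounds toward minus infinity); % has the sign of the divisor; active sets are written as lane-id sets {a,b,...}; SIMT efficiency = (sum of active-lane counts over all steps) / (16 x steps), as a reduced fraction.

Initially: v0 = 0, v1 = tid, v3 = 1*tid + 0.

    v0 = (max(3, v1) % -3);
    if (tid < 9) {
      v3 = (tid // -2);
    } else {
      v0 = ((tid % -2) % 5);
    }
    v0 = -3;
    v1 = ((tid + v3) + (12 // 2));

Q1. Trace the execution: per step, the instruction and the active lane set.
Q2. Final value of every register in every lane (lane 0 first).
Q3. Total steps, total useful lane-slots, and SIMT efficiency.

step 0: v0 <- (max(3, v1) % -3)      {0,1,2,3,4,5,6,7,8,9,10,11,12,13,14,15}
step 1: eval (tid < 9)               {0,1,2,3,4,5,6,7,8,9,10,11,12,13,14,15}
step 2: v3 <- (tid // -2)            {0,1,2,3,4,5,6,7,8}
step 3: v0 <- ((tid % -2) % 5)       {9,10,11,12,13,14,15}
step 4: v0 <- -3                     {0,1,2,3,4,5,6,7,8,9,10,11,12,13,14,15}
step 5: v1 <- ((tid + v3) + (12 // 2)) {0,1,2,3,4,5,6,7,8,9,10,11,12,13,14,15}

Answer: 6 steps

v0: -3,-3,-3,-3,-3,-3,-3,-3,-3,-3,-3,-3,-3,-3,-3,-3
v1: 6,6,7,7,8,8,9,9,10,24,26,28,30,32,34,36
v3: 0,-1,-1,-2,-2,-3,-3,-4,-4,9,10,11,12,13,14,15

steps = 6; useful = 80; efficiency = 80/96 = 5/6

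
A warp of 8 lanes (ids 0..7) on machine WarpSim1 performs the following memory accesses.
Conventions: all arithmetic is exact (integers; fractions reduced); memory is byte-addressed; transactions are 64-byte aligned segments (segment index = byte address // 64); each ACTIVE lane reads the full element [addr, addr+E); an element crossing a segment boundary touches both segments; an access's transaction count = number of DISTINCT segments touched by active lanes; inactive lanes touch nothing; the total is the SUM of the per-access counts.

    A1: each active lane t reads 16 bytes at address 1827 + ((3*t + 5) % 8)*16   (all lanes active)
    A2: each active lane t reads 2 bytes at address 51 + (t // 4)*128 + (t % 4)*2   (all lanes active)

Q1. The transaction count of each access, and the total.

A1: 3 transactions
A2: 2 transactions

Answer: 3,2; total 5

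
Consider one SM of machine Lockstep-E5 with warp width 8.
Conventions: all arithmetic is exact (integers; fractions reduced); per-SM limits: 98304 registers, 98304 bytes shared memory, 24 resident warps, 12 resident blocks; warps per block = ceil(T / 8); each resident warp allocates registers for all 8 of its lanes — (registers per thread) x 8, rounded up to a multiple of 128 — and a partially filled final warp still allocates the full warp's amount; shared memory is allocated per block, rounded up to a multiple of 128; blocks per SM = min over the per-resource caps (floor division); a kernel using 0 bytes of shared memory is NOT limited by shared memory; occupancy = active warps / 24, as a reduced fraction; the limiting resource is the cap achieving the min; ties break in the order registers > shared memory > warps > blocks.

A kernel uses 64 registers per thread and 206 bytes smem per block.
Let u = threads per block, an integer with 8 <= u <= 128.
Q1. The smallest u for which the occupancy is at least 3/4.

Answer: u = 9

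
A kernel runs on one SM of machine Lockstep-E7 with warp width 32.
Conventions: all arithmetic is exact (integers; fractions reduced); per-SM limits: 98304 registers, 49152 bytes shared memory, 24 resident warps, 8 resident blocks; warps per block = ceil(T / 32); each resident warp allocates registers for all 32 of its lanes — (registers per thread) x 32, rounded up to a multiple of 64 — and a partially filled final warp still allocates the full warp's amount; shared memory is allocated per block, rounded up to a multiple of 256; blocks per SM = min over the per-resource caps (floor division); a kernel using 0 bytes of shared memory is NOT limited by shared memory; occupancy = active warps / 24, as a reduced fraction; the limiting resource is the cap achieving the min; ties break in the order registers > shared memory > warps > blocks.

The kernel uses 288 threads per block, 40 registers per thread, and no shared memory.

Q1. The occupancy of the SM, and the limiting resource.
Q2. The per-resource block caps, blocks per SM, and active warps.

Answer: occupancy 3/4, limited by warps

registers: 8 blocks
shared memory: no limit (kernel uses none)
warps: 2 blocks
blocks: 8 blocks

Answer: 2 blocks, 18 active warps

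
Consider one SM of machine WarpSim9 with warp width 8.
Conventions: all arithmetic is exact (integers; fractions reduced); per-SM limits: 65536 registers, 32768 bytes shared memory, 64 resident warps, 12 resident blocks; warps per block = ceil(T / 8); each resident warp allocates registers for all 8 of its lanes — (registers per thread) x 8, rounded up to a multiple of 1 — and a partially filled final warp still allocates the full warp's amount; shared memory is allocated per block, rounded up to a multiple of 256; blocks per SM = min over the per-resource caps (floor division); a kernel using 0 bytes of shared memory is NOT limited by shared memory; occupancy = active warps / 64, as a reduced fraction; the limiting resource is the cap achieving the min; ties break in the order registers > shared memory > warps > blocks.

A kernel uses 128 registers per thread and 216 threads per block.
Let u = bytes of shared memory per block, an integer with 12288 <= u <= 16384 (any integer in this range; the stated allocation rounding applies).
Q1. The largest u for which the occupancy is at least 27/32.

Answer: u = 16384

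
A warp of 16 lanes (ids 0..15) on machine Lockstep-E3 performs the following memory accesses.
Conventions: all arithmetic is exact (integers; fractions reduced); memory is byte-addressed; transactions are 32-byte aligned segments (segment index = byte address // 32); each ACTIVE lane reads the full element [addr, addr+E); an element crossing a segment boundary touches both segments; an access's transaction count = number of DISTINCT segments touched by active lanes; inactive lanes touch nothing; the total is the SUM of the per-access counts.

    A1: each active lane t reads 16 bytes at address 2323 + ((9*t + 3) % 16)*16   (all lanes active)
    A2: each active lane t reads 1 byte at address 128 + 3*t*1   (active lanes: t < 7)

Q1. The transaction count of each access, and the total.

A1: 9 transactions
A2: 1 transaction

Answer: 9,1; total 10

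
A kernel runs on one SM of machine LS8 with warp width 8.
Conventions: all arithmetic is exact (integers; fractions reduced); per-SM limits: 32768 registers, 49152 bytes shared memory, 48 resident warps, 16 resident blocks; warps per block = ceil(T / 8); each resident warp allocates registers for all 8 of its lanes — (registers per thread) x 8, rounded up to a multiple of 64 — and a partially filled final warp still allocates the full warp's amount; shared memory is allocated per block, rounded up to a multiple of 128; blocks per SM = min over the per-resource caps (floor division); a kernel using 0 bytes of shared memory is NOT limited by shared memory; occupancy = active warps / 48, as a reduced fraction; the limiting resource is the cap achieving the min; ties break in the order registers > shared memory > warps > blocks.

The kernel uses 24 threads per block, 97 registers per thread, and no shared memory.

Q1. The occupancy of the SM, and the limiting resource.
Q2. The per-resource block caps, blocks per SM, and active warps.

Answer: occupancy 13/16, limited by registers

registers: 13 blocks
shared memory: no limit (kernel uses none)
warps: 16 blocks
blocks: 16 blocks

Answer: 13 blocks, 39 active warps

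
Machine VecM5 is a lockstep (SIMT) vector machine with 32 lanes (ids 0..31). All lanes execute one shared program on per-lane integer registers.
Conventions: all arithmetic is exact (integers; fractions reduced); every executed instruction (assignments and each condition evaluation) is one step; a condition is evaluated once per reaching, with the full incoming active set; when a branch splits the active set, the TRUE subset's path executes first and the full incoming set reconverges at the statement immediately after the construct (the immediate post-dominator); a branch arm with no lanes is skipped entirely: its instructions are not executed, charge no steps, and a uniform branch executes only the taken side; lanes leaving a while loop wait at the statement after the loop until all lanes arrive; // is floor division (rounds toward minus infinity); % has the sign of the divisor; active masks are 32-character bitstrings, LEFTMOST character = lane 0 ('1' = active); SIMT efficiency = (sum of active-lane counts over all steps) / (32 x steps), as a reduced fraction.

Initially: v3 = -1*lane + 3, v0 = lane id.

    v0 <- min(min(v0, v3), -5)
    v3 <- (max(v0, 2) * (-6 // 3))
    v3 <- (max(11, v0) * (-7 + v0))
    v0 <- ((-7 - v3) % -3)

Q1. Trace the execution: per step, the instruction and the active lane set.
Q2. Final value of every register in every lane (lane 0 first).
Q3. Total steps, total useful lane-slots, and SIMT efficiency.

step 0: v0 <- min(min(v0, v3), -5)   11111111111111111111111111111111
step 1: v3 <- (max(v0, 2) * (-6 // 3)) 11111111111111111111111111111111
step 2: v3 <- (max(11, v0) * (-7 + v0)) 11111111111111111111111111111111
step 3: v0 <- ((-7 - v3) % -3)       11111111111111111111111111111111

Answer: 4 steps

v3: -132,-132,-132,-132,-132,-132,-132,-132,-132,-143,-154,-165,-176,-187,-198,-209,-220,-231,-242,-253,-264,-275,-286,-297,-308,-319,-330,-341,-352,-363,-374,-385
v0: -1,-1,-1,-1,-1,-1,-1,-1,-1,-2,0,-1,-2,0,-1,-2,0,-1,-2,0,-1,-2,0,-1,-2,0,-1,-2,0,-1,-2,0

steps = 4; useful = 128; efficiency = 128/128 = 1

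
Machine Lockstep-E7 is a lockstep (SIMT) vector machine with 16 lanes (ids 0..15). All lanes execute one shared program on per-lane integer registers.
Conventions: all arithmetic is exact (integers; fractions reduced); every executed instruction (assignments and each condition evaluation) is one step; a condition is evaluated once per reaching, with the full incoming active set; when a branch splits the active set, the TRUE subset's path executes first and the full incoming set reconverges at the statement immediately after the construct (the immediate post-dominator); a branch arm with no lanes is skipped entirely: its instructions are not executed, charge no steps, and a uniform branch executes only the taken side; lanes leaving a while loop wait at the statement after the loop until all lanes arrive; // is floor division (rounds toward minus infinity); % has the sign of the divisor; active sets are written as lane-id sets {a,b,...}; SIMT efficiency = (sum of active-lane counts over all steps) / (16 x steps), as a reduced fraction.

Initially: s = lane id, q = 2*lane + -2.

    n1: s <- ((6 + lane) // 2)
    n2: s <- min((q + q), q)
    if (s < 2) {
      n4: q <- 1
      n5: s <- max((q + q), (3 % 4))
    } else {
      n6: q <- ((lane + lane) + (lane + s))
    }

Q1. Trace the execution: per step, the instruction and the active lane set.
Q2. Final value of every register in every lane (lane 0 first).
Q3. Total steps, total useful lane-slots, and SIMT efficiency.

step 0: s <- ((6 + lane) // 2)       {0,1,2,3,4,5,6,7,8,9,10,11,12,13,14,15}
step 1: s <- min((q + q), q)         {0,1,2,3,4,5,6,7,8,9,10,11,12,13,14,15}
step 2: eval (s < 2)                 {0,1,2,3,4,5,6,7,8,9,10,11,12,13,14,15}
step 3: q <- 1                       {0,1}
step 4: s <- max((q + q), (3 % 4))   {0,1}
step 5: q <- ((lane + lane) + (lane + s)) {2,3,4,5,6,7,8,9,10,11,12,13,14,15}

Answer: 6 steps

s: 3,3,2,4,6,8,10,12,14,16,18,20,22,24,26,28
q: 1,1,8,13,18,23,28,33,38,43,48,53,58,63,68,73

steps = 6; useful = 66; efficiency = 66/96 = 11/16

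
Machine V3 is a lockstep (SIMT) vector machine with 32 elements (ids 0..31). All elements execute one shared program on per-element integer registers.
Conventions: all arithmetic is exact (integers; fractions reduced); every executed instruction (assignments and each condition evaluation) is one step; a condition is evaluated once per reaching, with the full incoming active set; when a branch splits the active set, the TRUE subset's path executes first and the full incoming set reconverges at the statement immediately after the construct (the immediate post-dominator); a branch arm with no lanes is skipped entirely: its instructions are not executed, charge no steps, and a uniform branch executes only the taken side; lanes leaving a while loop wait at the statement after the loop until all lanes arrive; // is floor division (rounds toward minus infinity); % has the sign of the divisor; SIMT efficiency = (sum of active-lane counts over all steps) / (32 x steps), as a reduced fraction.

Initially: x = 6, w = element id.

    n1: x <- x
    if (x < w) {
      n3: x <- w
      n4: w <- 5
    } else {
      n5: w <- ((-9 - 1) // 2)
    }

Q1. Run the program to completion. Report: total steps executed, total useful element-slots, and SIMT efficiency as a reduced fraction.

Answer: 5 steps, 121 useful, 121/160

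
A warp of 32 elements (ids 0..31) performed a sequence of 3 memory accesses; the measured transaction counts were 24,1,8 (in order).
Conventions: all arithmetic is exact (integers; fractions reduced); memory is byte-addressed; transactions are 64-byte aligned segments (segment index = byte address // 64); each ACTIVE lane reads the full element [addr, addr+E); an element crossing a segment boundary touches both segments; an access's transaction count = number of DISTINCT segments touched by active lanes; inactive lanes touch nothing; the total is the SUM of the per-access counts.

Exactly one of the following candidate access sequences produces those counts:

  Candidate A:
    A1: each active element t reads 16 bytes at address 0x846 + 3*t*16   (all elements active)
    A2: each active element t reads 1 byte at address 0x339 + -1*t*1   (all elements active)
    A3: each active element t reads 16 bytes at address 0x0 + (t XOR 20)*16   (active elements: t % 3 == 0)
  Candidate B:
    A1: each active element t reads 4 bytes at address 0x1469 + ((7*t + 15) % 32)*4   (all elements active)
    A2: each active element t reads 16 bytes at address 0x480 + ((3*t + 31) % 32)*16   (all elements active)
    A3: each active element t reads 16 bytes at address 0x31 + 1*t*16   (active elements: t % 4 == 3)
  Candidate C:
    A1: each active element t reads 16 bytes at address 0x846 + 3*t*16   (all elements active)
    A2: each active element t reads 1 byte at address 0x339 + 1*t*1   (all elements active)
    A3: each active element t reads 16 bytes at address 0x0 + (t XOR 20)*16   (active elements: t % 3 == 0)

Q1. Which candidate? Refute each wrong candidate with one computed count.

B: A1 gives 3 transactions, not 24
C: A2 gives 2 transactions, not 1
A: all counts match (24,1,8)

Answer: A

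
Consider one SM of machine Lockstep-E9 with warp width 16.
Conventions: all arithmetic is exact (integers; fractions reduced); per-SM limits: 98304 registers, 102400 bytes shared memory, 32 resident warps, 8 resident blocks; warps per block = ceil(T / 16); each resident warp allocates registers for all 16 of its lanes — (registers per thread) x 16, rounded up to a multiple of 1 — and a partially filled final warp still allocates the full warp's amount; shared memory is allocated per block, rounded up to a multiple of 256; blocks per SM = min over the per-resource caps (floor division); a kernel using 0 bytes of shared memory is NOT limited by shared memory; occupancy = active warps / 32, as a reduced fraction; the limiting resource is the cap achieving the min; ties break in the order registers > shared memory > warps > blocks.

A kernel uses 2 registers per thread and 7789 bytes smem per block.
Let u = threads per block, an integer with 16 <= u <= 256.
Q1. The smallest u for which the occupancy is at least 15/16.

Answer: u = 49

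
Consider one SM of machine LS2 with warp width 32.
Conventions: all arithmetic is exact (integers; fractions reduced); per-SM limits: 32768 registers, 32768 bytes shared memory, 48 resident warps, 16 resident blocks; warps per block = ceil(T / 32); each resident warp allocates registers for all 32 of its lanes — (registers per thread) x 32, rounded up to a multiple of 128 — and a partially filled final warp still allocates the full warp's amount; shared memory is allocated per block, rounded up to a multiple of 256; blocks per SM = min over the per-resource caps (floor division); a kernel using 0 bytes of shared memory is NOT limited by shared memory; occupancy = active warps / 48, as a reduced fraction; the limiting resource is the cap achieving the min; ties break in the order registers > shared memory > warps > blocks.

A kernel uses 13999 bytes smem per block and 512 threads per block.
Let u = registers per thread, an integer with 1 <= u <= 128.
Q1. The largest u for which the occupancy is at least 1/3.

Answer: u = 64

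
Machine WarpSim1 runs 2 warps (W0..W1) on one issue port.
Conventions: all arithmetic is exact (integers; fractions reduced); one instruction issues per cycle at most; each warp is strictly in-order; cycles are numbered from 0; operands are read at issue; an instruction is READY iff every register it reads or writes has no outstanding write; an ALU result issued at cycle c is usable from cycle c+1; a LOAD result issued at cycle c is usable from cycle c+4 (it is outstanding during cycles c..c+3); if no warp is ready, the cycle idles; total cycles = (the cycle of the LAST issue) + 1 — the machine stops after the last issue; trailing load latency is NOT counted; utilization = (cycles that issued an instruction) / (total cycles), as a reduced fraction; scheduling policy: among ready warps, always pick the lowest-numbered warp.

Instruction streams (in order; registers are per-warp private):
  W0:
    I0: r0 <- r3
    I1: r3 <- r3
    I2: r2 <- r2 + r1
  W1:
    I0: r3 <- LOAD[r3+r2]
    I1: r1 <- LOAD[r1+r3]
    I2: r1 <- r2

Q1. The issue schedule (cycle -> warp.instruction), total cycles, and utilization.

cycle 0: W0.I0
cycle 1: W0.I1
cycle 2: W0.I2
cycle 3: W1.I0
cycle 4: idle
cycle 5: idle
cycle 6: idle
cycle 7: W1.I1
cycle 8: idle
cycle 9: idle
cycle 10: idle
cycle 11: W1.I2

Answer: 12 cycles, utilization 1/2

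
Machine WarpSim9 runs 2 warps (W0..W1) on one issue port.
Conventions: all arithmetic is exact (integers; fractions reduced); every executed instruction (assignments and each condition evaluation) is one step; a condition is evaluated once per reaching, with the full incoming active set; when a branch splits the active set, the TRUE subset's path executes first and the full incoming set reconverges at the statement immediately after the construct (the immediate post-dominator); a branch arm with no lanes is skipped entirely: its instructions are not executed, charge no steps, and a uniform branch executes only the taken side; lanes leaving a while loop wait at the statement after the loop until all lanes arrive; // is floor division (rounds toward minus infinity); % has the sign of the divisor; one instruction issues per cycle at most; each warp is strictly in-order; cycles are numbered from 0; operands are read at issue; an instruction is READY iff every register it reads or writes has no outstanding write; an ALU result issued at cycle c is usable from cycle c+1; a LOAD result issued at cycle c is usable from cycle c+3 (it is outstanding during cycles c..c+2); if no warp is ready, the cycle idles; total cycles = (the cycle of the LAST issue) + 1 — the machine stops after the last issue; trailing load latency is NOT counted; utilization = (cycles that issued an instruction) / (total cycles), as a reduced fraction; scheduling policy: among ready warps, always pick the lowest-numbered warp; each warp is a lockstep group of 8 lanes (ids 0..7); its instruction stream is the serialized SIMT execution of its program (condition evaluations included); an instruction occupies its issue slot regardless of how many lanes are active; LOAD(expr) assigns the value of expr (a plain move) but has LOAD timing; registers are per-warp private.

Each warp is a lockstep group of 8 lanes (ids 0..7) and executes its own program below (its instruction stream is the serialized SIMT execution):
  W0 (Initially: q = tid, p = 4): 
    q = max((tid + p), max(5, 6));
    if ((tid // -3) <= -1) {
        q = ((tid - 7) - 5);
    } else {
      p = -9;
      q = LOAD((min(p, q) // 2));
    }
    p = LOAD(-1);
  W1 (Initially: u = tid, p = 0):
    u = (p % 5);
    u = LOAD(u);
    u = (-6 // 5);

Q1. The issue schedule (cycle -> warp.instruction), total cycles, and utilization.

cycle 0: W0.I0
cycle 1: W0.I1
cycle 2: W0.I2
cycle 3: W0.I3
cycle 4: W0.I4
cycle 5: W0.I5
cycle 6: W1.I0
cycle 7: W1.I1
cycle 8: idle
cycle 9: idle
cycle 10: W1.I2

Answer: 11 cycles, utilization 9/11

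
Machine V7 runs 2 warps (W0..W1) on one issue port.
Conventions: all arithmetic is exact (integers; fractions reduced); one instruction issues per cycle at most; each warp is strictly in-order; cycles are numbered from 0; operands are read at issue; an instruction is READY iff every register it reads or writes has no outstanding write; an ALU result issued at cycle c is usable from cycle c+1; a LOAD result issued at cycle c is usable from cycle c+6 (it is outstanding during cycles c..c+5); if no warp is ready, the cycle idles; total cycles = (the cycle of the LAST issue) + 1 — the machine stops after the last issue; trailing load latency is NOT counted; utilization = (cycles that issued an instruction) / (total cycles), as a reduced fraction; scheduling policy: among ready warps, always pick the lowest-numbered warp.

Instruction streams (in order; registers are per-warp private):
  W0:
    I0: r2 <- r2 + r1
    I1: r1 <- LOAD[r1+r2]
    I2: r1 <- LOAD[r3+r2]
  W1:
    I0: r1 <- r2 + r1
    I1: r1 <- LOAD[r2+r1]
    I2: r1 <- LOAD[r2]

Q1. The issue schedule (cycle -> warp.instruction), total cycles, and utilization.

cycle 0: W0.I0
cycle 1: W0.I1
cycle 2: W1.I0
cycle 3: W1.I1
cycle 4: idle
cycle 5: idle
cycle 6: idle
cycle 7: W0.I2
cycle 8: idle
cycle 9: W1.I2

Answer: 10 cycles, utilization 3/5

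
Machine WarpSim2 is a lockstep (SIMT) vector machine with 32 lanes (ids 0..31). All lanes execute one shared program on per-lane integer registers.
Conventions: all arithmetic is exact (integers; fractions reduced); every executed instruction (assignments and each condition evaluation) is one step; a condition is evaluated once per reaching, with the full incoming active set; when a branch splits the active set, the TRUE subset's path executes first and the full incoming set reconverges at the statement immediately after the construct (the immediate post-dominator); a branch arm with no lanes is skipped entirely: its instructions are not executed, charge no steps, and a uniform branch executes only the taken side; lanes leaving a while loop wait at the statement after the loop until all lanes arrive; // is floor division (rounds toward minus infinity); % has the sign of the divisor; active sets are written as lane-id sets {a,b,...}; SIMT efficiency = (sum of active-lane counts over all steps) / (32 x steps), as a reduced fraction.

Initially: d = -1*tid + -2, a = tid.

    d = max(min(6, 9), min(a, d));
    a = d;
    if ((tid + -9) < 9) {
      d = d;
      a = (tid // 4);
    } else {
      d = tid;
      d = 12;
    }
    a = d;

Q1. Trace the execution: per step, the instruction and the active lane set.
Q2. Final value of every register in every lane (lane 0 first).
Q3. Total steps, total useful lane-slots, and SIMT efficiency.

step 0: d <- max(min(6, 9), min(a, d)) {0,1,2,3,4,5,6,7,8,9,10,11,12,13,14,15,16,17,18,19,20,21,22,23,24,25,26,27,28,29,30,31}
step 1: a <- d                       {0,1,2,3,4,5,6,7,8,9,10,11,12,13,14,15,16,17,18,19,20,21,22,23,24,25,26,27,28,29,30,31}
step 2: eval ((tid + -9) < 9)        {0,1,2,3,4,5,6,7,8,9,10,11,12,13,14,15,16,17,18,19,20,21,22,23,24,25,26,27,28,29,30,31}
step 3: d <- d                       {0,1,2,3,4,5,6,7,8,9,10,11,12,13,14,15,16,17}
step 4: a <- (tid // 4)              {0,1,2,3,4,5,6,7,8,9,10,11,12,13,14,15,16,17}
step 5: d <- tid                     {18,19,20,21,22,23,24,25,26,27,28,29,30,31}
step 6: d <- 12                      {18,19,20,21,22,23,24,25,26,27,28,29,30,31}
step 7: a <- d                       {0,1,2,3,4,5,6,7,8,9,10,11,12,13,14,15,16,17,18,19,20,21,22,23,24,25,26,27,28,29,30,31}

Answer: 8 steps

d: 6,6,6,6,6,6,6,6,6,6,6,6,6,6,6,6,6,6,12,12,12,12,12,12,12,12,12,12,12,12,12,12
a: 6,6,6,6,6,6,6,6,6,6,6,6,6,6,6,6,6,6,12,12,12,12,12,12,12,12,12,12,12,12,12,12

steps = 8; useful = 192; efficiency = 192/256 = 3/4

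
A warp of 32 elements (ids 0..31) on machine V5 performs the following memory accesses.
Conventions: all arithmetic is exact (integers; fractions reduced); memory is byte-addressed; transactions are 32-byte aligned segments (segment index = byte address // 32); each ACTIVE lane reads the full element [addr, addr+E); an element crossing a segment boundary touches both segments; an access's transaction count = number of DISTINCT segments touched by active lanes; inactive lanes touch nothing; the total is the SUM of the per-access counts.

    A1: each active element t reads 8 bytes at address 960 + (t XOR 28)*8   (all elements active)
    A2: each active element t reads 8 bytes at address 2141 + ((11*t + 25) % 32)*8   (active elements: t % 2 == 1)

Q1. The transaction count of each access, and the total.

A1: 8 transactions
A2: 9 transactions

Answer: 8,9; total 17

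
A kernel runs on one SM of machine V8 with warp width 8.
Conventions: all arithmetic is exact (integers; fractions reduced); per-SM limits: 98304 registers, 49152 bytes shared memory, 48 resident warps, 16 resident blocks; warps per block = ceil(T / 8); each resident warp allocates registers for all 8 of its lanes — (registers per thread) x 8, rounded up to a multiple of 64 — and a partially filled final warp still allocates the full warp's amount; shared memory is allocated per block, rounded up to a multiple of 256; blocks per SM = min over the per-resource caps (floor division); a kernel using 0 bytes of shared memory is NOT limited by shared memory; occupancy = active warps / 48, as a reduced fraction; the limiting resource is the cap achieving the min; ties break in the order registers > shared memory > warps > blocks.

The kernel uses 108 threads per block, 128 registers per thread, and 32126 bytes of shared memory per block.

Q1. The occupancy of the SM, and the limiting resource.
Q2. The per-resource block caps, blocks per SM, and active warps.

Answer: occupancy 7/24, limited by shared memory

registers: 6 blocks
shared memory: 1 block
warps: 3 blocks
blocks: 16 blocks

Answer: 1 block, 14 active warps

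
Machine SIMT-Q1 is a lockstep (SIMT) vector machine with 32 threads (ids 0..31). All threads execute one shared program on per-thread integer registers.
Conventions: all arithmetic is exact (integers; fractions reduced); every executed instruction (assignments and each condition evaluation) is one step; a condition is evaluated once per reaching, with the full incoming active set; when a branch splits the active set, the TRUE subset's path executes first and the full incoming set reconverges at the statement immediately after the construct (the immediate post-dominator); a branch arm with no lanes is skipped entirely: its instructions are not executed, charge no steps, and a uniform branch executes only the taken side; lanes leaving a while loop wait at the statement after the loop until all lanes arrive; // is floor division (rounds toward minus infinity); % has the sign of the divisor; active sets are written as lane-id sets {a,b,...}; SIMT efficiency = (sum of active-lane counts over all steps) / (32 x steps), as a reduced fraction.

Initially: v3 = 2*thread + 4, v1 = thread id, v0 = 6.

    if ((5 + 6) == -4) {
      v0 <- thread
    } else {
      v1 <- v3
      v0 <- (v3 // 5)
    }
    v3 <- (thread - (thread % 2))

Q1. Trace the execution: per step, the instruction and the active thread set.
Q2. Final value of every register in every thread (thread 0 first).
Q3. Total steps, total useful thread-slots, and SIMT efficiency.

step 0: eval ((5 + 6) == -4)         {0,1,2,3,4,5,6,7,8,9,10,11,12,13,14,15,16,17,18,19,20,21,22,23,24,25,26,27,28,29,30,31}
step 1: v1 <- v3                     {0,1,2,3,4,5,6,7,8,9,10,11,12,13,14,15,16,17,18,19,20,21,22,23,24,25,26,27,28,29,30,31}
step 2: v0 <- (v3 // 5)              {0,1,2,3,4,5,6,7,8,9,10,11,12,13,14,15,16,17,18,19,20,21,22,23,24,25,26,27,28,29,30,31}
step 3: v3 <- (thread - (thread % 2)) {0,1,2,3,4,5,6,7,8,9,10,11,12,13,14,15,16,17,18,19,20,21,22,23,24,25,26,27,28,29,30,31}

Answer: 4 steps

v3: 0,0,2,2,4,4,6,6,8,8,10,10,12,12,14,14,16,16,18,18,20,20,22,22,24,24,26,26,28,28,30,30
v1: 4,6,8,10,12,14,16,18,20,22,24,26,28,30,32,34,36,38,40,42,44,46,48,50,52,54,56,58,60,62,64,66
v0: 0,1,1,2,2,2,3,3,4,4,4,5,5,6,6,6,7,7,8,8,8,9,9,10,10,10,11,11,12,12,12,13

steps = 4; useful = 128; efficiency = 128/128 = 1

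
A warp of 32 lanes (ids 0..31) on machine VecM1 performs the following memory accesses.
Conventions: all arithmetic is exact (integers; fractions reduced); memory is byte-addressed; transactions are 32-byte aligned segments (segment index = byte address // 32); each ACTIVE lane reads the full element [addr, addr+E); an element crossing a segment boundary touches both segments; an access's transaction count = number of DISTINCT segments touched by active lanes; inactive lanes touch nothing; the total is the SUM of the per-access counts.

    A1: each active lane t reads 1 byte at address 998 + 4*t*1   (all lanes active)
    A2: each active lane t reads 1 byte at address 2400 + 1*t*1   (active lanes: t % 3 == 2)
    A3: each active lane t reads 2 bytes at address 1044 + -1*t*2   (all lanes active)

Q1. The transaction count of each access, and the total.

A1: 5 transactions
A2: 1 transaction
A3: 3 transactions

Answer: 5,1,3; total 9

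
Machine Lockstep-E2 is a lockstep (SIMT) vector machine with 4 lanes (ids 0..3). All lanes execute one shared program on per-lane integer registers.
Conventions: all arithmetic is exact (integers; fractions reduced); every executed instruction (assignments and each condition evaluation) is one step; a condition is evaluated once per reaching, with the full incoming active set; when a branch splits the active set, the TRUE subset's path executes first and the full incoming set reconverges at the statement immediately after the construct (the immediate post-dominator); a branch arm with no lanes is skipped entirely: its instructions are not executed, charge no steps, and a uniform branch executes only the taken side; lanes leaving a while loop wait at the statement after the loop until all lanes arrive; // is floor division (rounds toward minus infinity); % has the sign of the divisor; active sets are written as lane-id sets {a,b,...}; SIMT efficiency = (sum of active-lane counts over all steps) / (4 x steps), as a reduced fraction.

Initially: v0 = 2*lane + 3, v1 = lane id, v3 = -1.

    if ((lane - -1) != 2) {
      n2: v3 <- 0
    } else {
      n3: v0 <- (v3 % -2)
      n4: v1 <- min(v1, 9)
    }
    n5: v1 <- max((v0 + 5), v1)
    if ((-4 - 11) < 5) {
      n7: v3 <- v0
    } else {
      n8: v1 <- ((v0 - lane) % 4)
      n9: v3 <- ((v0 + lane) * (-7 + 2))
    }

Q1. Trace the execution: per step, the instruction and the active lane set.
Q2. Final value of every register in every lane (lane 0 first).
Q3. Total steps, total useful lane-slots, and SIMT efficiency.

step 0: eval ((lane - -1) != 2)      {0,1,2,3}
step 1: v3 <- 0                      {0,2,3}
step 2: v0 <- (v3 % -2)              {1}
step 3: v1 <- min(v1, 9)             {1}
step 4: v1 <- max((v0 + 5), v1)      {0,1,2,3}
step 5: eval ((-4 - 11) < 5)         {0,1,2,3}
step 6: v3 <- v0                     {0,1,2,3}

Answer: 7 steps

v0: 3,-1,7,9
v1: 8,4,12,14
v3: 3,-1,7,9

steps = 7; useful = 21; efficiency = 21/28 = 3/4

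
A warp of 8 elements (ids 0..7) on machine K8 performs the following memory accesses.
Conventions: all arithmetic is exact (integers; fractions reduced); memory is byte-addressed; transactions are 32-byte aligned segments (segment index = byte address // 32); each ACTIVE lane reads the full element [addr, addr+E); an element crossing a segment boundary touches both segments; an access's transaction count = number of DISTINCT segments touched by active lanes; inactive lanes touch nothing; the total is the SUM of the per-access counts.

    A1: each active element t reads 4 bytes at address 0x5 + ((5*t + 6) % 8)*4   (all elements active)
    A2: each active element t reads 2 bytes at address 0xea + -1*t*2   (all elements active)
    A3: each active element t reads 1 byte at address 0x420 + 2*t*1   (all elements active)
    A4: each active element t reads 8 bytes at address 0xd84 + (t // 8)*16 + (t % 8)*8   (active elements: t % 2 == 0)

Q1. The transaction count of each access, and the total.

A1: 2 transactions
A2: 2 transactions
A3: 1 transaction
A4: 2 transactions

Answer: 2,2,1,2; total 7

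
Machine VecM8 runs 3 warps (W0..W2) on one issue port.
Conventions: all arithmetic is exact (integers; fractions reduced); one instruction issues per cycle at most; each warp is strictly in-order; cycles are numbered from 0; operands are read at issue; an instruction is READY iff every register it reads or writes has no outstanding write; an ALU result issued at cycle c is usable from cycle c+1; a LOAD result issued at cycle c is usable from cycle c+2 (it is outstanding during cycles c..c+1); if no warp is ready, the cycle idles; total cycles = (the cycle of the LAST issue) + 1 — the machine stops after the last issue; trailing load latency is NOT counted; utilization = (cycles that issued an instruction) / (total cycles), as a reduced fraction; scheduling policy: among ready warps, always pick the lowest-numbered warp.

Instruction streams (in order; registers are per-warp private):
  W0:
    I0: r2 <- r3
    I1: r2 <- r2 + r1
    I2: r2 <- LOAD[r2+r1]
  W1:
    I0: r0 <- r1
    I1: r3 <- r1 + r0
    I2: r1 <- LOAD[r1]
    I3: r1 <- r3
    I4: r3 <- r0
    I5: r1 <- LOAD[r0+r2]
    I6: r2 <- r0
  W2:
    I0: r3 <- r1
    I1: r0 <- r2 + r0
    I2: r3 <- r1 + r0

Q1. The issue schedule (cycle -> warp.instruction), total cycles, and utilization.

cycle 0: W0.I0
cycle 1: W0.I1
cycle 2: W0.I2
cycle 3: W1.I0
cycle 4: W1.I1
cycle 5: W1.I2
cycle 6: W2.I0
cycle 7: W1.I3
cycle 8: W1.I4
cycle 9: W1.I5
cycle 10: W1.I6
cycle 11: W2.I1
cycle 12: W2.I2

Answer: 13 cycles, utilization 1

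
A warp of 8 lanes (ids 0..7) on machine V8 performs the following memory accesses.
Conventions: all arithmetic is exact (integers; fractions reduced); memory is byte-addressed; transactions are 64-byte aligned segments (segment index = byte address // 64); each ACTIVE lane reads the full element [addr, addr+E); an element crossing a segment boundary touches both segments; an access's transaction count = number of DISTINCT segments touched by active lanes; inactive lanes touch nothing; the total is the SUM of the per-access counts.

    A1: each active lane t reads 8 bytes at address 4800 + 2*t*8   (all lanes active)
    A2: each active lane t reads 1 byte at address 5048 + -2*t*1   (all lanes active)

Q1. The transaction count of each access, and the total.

A1: 2 transactions
A2: 1 transaction

Answer: 2,1; total 3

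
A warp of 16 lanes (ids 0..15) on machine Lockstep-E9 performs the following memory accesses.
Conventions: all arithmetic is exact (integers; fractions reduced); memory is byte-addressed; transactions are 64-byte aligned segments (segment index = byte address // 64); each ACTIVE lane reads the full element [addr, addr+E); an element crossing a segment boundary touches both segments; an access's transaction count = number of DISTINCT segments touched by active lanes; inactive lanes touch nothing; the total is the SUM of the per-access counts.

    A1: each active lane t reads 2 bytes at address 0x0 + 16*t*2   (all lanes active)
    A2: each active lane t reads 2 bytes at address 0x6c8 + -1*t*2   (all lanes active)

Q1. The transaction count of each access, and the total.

A1: 8 transactions
A2: 2 transactions

Answer: 8,2; total 10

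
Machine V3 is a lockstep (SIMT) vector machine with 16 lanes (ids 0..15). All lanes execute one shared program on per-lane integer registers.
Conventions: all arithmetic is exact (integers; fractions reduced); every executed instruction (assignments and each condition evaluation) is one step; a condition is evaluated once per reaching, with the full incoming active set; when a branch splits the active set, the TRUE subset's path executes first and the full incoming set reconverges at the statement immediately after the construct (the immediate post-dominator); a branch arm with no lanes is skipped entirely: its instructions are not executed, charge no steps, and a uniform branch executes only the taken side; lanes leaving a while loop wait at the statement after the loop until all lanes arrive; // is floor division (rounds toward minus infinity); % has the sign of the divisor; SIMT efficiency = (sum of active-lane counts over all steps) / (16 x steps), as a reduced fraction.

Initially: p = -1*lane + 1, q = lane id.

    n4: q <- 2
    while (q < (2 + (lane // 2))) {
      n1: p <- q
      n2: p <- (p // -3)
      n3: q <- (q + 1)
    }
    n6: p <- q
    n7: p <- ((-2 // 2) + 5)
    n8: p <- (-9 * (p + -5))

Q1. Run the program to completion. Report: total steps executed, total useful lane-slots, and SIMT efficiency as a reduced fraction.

Answer: 33 steps, 304 useful, 19/33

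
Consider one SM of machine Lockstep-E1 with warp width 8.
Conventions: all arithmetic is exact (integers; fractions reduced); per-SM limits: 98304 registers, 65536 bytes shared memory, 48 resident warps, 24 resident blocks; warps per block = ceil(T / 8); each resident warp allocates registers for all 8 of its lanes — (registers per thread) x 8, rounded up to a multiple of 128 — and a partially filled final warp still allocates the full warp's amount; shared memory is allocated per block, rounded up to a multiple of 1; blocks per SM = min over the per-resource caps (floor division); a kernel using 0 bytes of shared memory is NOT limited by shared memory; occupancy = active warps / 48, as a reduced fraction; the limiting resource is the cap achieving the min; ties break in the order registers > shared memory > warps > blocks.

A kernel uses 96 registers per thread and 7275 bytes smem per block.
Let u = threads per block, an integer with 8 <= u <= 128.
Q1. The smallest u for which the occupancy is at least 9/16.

Answer: u = 17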